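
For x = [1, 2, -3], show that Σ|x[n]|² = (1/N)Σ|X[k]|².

Time domain:
Σ|x[n]|² = |1|² + |2|² + |-3|² = 14.0000

Frequency domain:
(1/3)Σ|X[k]|² = (1/3)(|0|² + |1.5000-4.3301i|² + |1.5000+4.3301i|²) = (1/3)·42.0000 = 14.0000

Both sides agree, confirming Parseval's theorem.

Σ|x[n]|² = (1/N)Σ|X[k]|² = 14.0000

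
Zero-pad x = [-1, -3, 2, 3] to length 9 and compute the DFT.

Original 4-point DFT: [1, -3+6i, 1, -3-6i]
Zero-padded 9-point DFT provides frequency interpolation.

DFT_9([x, 0, ...]) = [1, -4.4508-2.6393i, -4.9003+4.8685i, 2.5000+4.3301i, 1.8512-0.2864i, 1.8512+0.2864i, 2.5000-4.3301i, -4.9003-4.8685i, -4.4508+2.6393i]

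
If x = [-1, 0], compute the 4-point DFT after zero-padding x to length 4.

Original 2-point DFT: [-1, -1]
Zero-padded 4-point DFT provides frequency interpolation.

DFT_4([x, 0, ...]) = [-1, -1, -1, -1]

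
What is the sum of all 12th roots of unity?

Sum of all nth roots of unity equals 0 for n > 1 (geometric series with r ≠ 1).

0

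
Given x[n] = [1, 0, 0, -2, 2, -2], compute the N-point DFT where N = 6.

X[k] = Σ(n=0 to 5) x[n] · ω_6^(nk)
where ω_6 = e^(-2πi/6)

Computing each X[k]:
X[0] = -1
X[1] = 1
X[2] = -1.0000-3.4641i
X[3] = 7
X[4] = -1.0000+3.4641i
X[5] = 1

X = [-1, 1, -1.0000-3.4641i, 7, -1.0000+3.4641i, 1]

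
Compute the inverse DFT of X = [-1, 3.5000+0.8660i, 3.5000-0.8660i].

x[n] = (1/3) Σ(k=0 to 2) X[k] · e^(2πikn/3)

Computing each x[n]:
x[0] = 2
x[1] = -2
x[2] = -1

x = [2, -2, -1]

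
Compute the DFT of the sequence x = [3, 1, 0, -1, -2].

X[k] = Σ(n=0 to 4) x[n] · ω_5^(nk)
where ω_5 = e^(-2πi/5)

Computing each X[k]:
X[0] = 1
X[1] = 3.5000-3.4410i
X[2] = 3.5000-0.8123i
X[3] = 3.5000+0.8123i
X[4] = 3.5000+3.4410i

X = [1, 3.5000-3.4410i, 3.5000-0.8123i, 3.5000+0.8123i, 3.5000+3.4410i]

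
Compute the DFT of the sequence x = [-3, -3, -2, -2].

X[k] = Σ(n=0 to 3) x[n] · ω_4^(nk)
where ω_4 = e^(-2πi/4)

Computing each X[k]:
X[0] = -10
X[1] = -1+1i
X[2] = 0
X[3] = -1-1i

X = [-10, -1+1i, 0, -1-1i]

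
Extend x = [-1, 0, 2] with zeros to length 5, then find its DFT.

Original 3-point DFT: [1, -2.0000+1.7321i, -2.0000-1.7321i]
Zero-padded 5-point DFT provides frequency interpolation.

DFT_5([x, 0, ...]) = [1, -2.6180-1.1756i, -0.3820+1.9021i, -0.3820-1.9021i, -2.6180+1.1756i]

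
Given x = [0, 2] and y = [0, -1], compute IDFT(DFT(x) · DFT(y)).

(x ⊛ y)[n] = Σ(m=0 to 1) x[m] · y[(n-m) mod 2]

Computing each output sample:
(x ⊛ y)[0] = -2
(x ⊛ y)[1] = 0

x ⊛ y = [-2, 0]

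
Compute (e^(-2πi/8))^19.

Since ω_8^8 = 1, powers reduce modulo 8.
19 mod 8 = 3
So ω_8^19 = ω_8^3 = e^(-2πi·3/8)

ω_8^19 = ω_8^3 = -0.7071-0.7071i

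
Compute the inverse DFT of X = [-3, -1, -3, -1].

x[n] = (1/4) Σ(k=0 to 3) X[k] · e^(2πikn/4)

Computing each x[n]:
x[0] = -2
x[1] = 0
x[2] = -1
x[3] = 0

x = [-2, 0, -1, 0]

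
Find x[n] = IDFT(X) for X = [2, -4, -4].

x[n] = (1/3) Σ(k=0 to 2) X[k] · e^(2πikn/3)

Computing each x[n]:
x[0] = -2
x[1] = 2
x[2] = 2

x = [-2, 2, 2]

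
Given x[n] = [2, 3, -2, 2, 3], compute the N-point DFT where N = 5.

X[k] = Σ(n=0 to 4) x[n] · ω_5^(nk)
where ω_5 = e^(-2πi/5)

Computing each X[k]:
X[0] = 8
X[1] = 3.8541+2.3511i
X[2] = -2.8541-3.8042i
X[3] = -2.8541+3.8042i
X[4] = 3.8541-2.3511i

X = [8, 3.8541+2.3511i, -2.8541-3.8042i, -2.8541+3.8042i, 3.8541-2.3511i]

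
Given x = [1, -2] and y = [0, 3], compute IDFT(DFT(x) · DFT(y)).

(x ⊛ y)[n] = Σ(m=0 to 1) x[m] · y[(n-m) mod 2]

Computing each output sample:
(x ⊛ y)[0] = -6
(x ⊛ y)[1] = 3

x ⊛ y = [-6, 3]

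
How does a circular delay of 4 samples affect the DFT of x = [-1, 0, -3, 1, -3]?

Time shift by 4: X_shifted[k] = ω_5^(4k) · X[k]
Shifted x = [0, -3, 1, -3, -1]

DFT(x[n-4]) = [-6, 0.3820-0.4490i, 2.6180+4.9798i, 2.6180-4.9798i, 0.3820+0.4490i]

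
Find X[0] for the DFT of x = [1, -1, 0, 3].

X[0] = Σ(n=0 to 3) x[n] · ω_4^0 = Σ x[n]
= (1) + (-1) + (0) + (3)

X[0] = 3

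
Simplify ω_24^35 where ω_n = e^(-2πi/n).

Since ω_24^24 = 1, powers reduce modulo 24.
35 mod 24 = 11
So ω_24^35 = ω_24^11 = e^(-2πi·11/24)

ω_24^35 = ω_24^11 = -0.9659-0.2588i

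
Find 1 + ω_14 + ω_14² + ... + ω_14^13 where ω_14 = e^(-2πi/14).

Sum of all nth roots of unity equals 0 for n > 1 (geometric series with r ≠ 1).

0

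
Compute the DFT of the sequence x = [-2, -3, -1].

X[k] = Σ(n=0 to 2) x[n] · ω_3^(nk)
where ω_3 = e^(-2πi/3)

Computing each X[k]:
X[0] = -6
X[1] = 1.7321i
X[2] = -1.7321i

X = [-6, 1.7321i, -1.7321i]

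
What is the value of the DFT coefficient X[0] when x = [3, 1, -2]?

X[0] = Σ(n=0 to 2) x[n] · ω_3^0 = Σ x[n]
= (3) + (1) + (-2)

X[0] = 2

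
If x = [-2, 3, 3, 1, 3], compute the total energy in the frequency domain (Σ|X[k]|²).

Parseval: Σ|x[n]|² = (1/N)Σ|X[k]|², so Σ|X[k]|² = N·Σ|x[n]|² = 5·32.0000

Σ|X[k]|² = N·Σ|x[n]|² = 5·32.0000 = 160.0000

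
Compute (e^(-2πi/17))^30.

Since ω_17^17 = 1, powers reduce modulo 17.
30 mod 17 = 13
So ω_17^30 = ω_17^13 = e^(-2πi·13/17)

ω_17^30 = ω_17^13 = 0.0923+0.9957i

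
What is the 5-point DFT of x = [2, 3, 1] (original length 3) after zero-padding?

Original 3-point DFT: [6, -1.7321i, 1.7321i]
Zero-padded 5-point DFT provides frequency interpolation.

DFT_5([x, 0, ...]) = [6, 2.1180-3.4410i, -0.1180-0.8123i, -0.1180+0.8123i, 2.1180+3.4410i]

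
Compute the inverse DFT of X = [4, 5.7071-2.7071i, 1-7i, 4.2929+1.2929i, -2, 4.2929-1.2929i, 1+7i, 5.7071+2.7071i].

x[n] = (1/8) Σ(k=0 to 7) X[k] · e^(2πikn/8)

Computing each x[n]:
x[0] = 3
x[1] = 3
x[2] = 1
x[3] = -1
x[4] = -2
x[5] = 2
x[6] = -1
x[7] = -1

x = [3, 3, 1, -1, -2, 2, -1, -1]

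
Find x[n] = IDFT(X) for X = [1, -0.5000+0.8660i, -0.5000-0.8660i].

x[n] = (1/3) Σ(k=0 to 2) X[k] · e^(2πikn/3)

Computing each x[n]:
x[0] = 0
x[1] = 0
x[2] = 1

x = [0, 0, 1]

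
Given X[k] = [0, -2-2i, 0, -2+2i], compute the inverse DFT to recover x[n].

x[n] = (1/4) Σ(k=0 to 3) X[k] · e^(2πikn/4)

Computing each x[n]:
x[0] = -1
x[1] = 1
x[2] = 1
x[3] = -1

x = [-1, 1, 1, -1]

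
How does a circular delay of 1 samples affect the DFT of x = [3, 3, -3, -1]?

Time shift by 1: X_shifted[k] = ω_4^(1k) · X[k]
Shifted x = [-1, 3, 3, -3]

DFT(x[n-1]) = [2, -4-6i, 2, -4+6i]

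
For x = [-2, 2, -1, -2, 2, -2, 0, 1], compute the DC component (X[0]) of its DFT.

X[0] = Σ(n=0 to 7) x[n] · ω_8^0 = Σ x[n]
= (-2) + (2) + (-1) + (-2) + (2) + (-2) + (0) + (1)

X[0] = -2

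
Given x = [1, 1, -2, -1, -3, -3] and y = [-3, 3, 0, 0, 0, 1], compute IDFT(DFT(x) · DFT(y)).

(x ⊛ y)[n] = Σ(m=0 to 5) x[m] · y[(n-m) mod 6]

Computing each output sample:
(x ⊛ y)[0] = -11
(x ⊛ y)[1] = -2
(x ⊛ y)[2] = 8
(x ⊛ y)[3] = -6
(x ⊛ y)[4] = 3
(x ⊛ y)[5] = 1

x ⊛ y = [-11, -2, 8, -6, 3, 1]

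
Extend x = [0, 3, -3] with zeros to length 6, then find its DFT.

Original 3-point DFT: [0, -5.1962i, 5.1962i]
Zero-padded 6-point DFT provides frequency interpolation.

DFT_6([x, 0, ...]) = [0, 3, -5.1962i, -6, 5.1962i, 3]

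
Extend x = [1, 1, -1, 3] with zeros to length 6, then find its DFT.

Original 4-point DFT: [4, 2+2i, -4, 2-2i]
Zero-padded 6-point DFT provides frequency interpolation.

DFT_6([x, 0, ...]) = [4, -1, 4.0000-1.7321i, -4, 4.0000+1.7321i, -1]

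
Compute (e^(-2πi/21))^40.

Since ω_21^21 = 1, powers reduce modulo 21.
40 mod 21 = 19
So ω_21^40 = ω_21^19 = e^(-2πi·19/21)

ω_21^40 = ω_21^19 = 0.8262+0.5633i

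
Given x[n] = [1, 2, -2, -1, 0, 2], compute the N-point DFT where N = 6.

X[k] = Σ(n=0 to 5) x[n] · ω_6^(nk)
where ω_6 = e^(-2πi/6)

Computing each X[k]:
X[0] = 2
X[1] = 5.0000+1.7321i
X[2] = -1.0000-1.7321i
X[3] = -4
X[4] = -1.0000+1.7321i
X[5] = 5.0000-1.7321i

X = [2, 5.0000+1.7321i, -1.0000-1.7321i, -4, -1.0000+1.7321i, 5.0000-1.7321i]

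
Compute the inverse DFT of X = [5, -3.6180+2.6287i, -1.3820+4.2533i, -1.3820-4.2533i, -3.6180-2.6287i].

x[n] = (1/5) Σ(k=0 to 4) X[k] · e^(2πikn/5)

Computing each x[n]:
x[0] = -1
x[1] = -1
x[2] = 3
x[3] = 1
x[4] = 3

x = [-1, -1, 3, 1, 3]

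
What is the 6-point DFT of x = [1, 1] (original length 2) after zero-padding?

Original 2-point DFT: [2, 0]
Zero-padded 6-point DFT provides frequency interpolation.

DFT_6([x, 0, ...]) = [2, 1.5000-0.8660i, 0.5000-0.8660i, 0, 0.5000+0.8660i, 1.5000+0.8660i]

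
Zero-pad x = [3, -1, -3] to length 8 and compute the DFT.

Original 3-point DFT: [-1, 5.0000-1.7321i, 5.0000+1.7321i]
Zero-padded 8-point DFT provides frequency interpolation.

DFT_8([x, 0, ...]) = [-1, 2.2929+3.7071i, 6+1i, 3.7071-2.2929i, 1, 3.7071+2.2929i, 6-1i, 2.2929-3.7071i]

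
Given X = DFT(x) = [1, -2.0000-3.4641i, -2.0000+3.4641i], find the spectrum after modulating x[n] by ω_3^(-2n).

Modulation property: DFT(ω_3^(-2n)·x[n]) = X[(k-2) mod 3], so circularly shift X by 2 positions.

X[k-2] = [-2.0000-3.4641i, -2.0000+3.4641i, 1]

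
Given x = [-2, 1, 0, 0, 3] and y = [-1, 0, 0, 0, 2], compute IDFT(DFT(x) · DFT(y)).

(x ⊛ y)[n] = Σ(m=0 to 4) x[m] · y[(n-m) mod 5]

Computing each output sample:
(x ⊛ y)[0] = 4
(x ⊛ y)[1] = -1
(x ⊛ y)[2] = 0
(x ⊛ y)[3] = 6
(x ⊛ y)[4] = -7

x ⊛ y = [4, -1, 0, 6, -7]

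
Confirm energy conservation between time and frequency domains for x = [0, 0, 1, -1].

Time domain:
Σ|x[n]|² = |0|² + |0|² + |1|² + |-1|² = 2.0000

Frequency domain:
(1/4)Σ|X[k]|² = (1/4)(|0|² + |-1-1i|² + |2|² + |-1+1i|²) = (1/4)·8.0000 = 2.0000

Both sides agree, confirming Parseval's theorem.

Σ|x[n]|² = (1/N)Σ|X[k]|² = 2.0000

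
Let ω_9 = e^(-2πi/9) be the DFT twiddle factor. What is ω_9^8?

ω_9^8 = e^(-2πi·8/9)
= cos(-2π·8/9) + i·sin(-2π·8/9)
= cos(-16π/9) + i·sin(-16π/9)

ω_9^8 = cos(-16π/9) + i·sin(-16π/9) = 0.7660+0.6428i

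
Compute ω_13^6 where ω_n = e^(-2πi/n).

ω_13^6 = e^(-2πi·6/13)
= cos(-2π·6/13) + i·sin(-2π·6/13)
= cos(-12π/13) + i·sin(-12π/13)

ω_13^6 = cos(-12π/13) + i·sin(-12π/13) = -0.9709-0.2393i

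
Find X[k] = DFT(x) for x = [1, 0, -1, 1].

X[k] = Σ(n=0 to 3) x[n] · ω_4^(nk)
where ω_4 = e^(-2πi/4)

Computing each X[k]:
X[0] = 1
X[1] = 2+1i
X[2] = -1
X[3] = 2-1i

X = [1, 2+1i, -1, 2-1i]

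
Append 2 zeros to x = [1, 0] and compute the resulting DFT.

Original 2-point DFT: [1, 1]
Zero-padded 4-point DFT provides frequency interpolation.

DFT_4([x, 0, ...]) = [1, 1, 1, 1]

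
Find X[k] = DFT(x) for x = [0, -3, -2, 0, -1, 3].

X[k] = Σ(n=0 to 5) x[n] · ω_6^(nk)
where ω_6 = e^(-2πi/6)

Computing each X[k]:
X[0] = -3
X[1] = 1.5000+6.0622i
X[2] = 1.5000+4.3301i
X[3] = -3
X[4] = 1.5000-4.3301i
X[5] = 1.5000-6.0622i

X = [-3, 1.5000+6.0622i, 1.5000+4.3301i, -3, 1.5000-4.3301i, 1.5000-6.0622i]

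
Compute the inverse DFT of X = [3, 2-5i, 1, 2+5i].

x[n] = (1/4) Σ(k=0 to 3) X[k] · e^(2πikn/4)

Computing each x[n]:
x[0] = 2
x[1] = 3
x[2] = 0
x[3] = -2

x = [2, 3, 0, -2]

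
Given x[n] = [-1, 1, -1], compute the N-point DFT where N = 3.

X[k] = Σ(n=0 to 2) x[n] · ω_3^(nk)
where ω_3 = e^(-2πi/3)

Computing each X[k]:
X[0] = -1
X[1] = -1.0000-1.7321i
X[2] = -1.0000+1.7321i

X = [-1, -1.0000-1.7321i, -1.0000+1.7321i]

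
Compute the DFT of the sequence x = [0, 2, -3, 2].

X[k] = Σ(n=0 to 3) x[n] · ω_4^(nk)
where ω_4 = e^(-2πi/4)

Computing each X[k]:
X[0] = 1
X[1] = 3
X[2] = -7
X[3] = 3

X = [1, 3, -7, 3]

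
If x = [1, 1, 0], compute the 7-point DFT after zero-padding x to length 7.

Original 3-point DFT: [2, 0.5000-0.8660i, 0.5000+0.8660i]
Zero-padded 7-point DFT provides frequency interpolation.

DFT_7([x, 0, ...]) = [2, 1.6235-0.7818i, 0.7775-0.9749i, 0.0990-0.4339i, 0.0990+0.4339i, 0.7775+0.9749i, 1.6235+0.7818i]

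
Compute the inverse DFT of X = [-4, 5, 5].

x[n] = (1/3) Σ(k=0 to 2) X[k] · e^(2πikn/3)

Computing each x[n]:
x[0] = 2
x[1] = -3
x[2] = -3

x = [2, -3, -3]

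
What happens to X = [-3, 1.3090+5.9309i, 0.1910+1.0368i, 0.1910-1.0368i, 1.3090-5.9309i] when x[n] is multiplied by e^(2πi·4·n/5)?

Modulation property: DFT(ω_5^(-4n)·x[n]) = X[(k-4) mod 5], so circularly shift X by 4 positions.

X[k-4] = [1.3090+5.9309i, 0.1910+1.0368i, 0.1910-1.0368i, 1.3090-5.9309i, -3]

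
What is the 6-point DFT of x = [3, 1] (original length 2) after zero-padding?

Original 2-point DFT: [4, 2]
Zero-padded 6-point DFT provides frequency interpolation.

DFT_6([x, 0, ...]) = [4, 3.5000-0.8660i, 2.5000-0.8660i, 2, 2.5000+0.8660i, 3.5000+0.8660i]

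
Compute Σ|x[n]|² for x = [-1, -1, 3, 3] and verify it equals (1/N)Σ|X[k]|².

Time domain:
Σ|x[n]|² = |-1|² + |-1|² + |3|² + |3|² = 20.0000

Frequency domain:
(1/4)Σ|X[k]|² = (1/4)(|4|² + |-4+4i|² + |0|² + |-4-4i|²) = (1/4)·80.0000 = 20.0000

Both sides agree, confirming Parseval's theorem.

Σ|x[n]|² = (1/N)Σ|X[k]|² = 20.0000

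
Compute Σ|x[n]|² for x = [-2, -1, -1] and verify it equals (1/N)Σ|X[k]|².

Time domain:
Σ|x[n]|² = |-2|² + |-1|² + |-1|² = 6.0000

Frequency domain:
(1/3)Σ|X[k]|² = (1/3)(|-4|² + |-1|² + |-1|²) = (1/3)·18.0000 = 6.0000

Both sides agree, confirming Parseval's theorem.

Σ|x[n]|² = (1/N)Σ|X[k]|² = 6.0000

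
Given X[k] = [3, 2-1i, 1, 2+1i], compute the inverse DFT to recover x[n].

x[n] = (1/4) Σ(k=0 to 3) X[k] · e^(2πikn/4)

Computing each x[n]:
x[0] = 2
x[1] = 1
x[2] = 0
x[3] = 0

x = [2, 1, 0, 0]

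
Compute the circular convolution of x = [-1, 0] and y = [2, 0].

(x ⊛ y)[n] = Σ(m=0 to 1) x[m] · y[(n-m) mod 2]

Computing each output sample:
(x ⊛ y)[0] = -2
(x ⊛ y)[1] = 0

x ⊛ y = [-2, 0]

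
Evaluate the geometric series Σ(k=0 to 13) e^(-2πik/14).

Sum of all nth roots of unity equals 0 for n > 1 (geometric series with r ≠ 1).

0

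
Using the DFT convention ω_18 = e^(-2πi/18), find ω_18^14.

ω_18^14 = e^(-2πi·14/18)
= cos(-2π·14/18) + i·sin(-2π·14/18)
= cos(-28π/18) + i·sin(-28π/18)

ω_18^14 = cos(-28π/18) + i·sin(-28π/18) = 0.1736+0.9848i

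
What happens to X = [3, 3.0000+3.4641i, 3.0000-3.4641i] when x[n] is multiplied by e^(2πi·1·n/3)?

Modulation property: DFT(ω_3^(-1n)·x[n]) = X[(k-1) mod 3], so circularly shift X by 1 positions.

X[k-1] = [3.0000-3.4641i, 3, 3.0000+3.4641i]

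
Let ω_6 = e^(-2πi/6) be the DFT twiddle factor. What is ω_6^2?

ω_6^2 = e^(-2πi·2/6)
= cos(-2π·2/6) + i·sin(-2π·2/6)
= cos(-4π/6) + i·sin(-4π/6)

ω_6^2 = cos(-4π/6) + i·sin(-4π/6) = -0.5000-0.8660i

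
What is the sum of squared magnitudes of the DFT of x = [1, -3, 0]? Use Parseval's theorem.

Parseval: Σ|x[n]|² = (1/N)Σ|X[k]|², so Σ|X[k]|² = N·Σ|x[n]|² = 3·10.0000

Σ|X[k]|² = N·Σ|x[n]|² = 3·10.0000 = 30.0000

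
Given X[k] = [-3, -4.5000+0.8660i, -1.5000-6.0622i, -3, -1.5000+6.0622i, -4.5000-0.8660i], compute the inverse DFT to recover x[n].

x[n] = (1/6) Σ(k=0 to 5) X[k] · e^(2πikn/6)

Computing each x[n]:
x[0] = -3
x[1] = 1
x[2] = -2
x[3] = 1
x[4] = 2
x[5] = -2

x = [-3, 1, -2, 1, 2, -2]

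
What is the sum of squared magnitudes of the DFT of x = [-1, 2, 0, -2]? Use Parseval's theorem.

Parseval: Σ|x[n]|² = (1/N)Σ|X[k]|², so Σ|X[k]|² = N·Σ|x[n]|² = 4·9.0000

Σ|X[k]|² = N·Σ|x[n]|² = 4·9.0000 = 36.0000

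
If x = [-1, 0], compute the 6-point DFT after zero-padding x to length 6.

Original 2-point DFT: [-1, -1]
Zero-padded 6-point DFT provides frequency interpolation.

DFT_6([x, 0, ...]) = [-1, -1, -1, -1, -1, -1]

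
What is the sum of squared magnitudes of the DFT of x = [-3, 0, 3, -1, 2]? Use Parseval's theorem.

Parseval: Σ|x[n]|² = (1/N)Σ|X[k]|², so Σ|X[k]|² = N·Σ|x[n]|² = 5·23.0000

Σ|X[k]|² = N·Σ|x[n]|² = 5·23.0000 = 115.0000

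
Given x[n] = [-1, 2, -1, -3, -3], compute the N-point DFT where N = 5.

X[k] = Σ(n=0 to 4) x[n] · ω_5^(nk)
where ω_5 = e^(-2πi/5)

Computing each X[k]:
X[0] = -6
X[1] = 1.9271-5.9309i
X[2] = -1.4271-1.0368i
X[3] = -1.4271+1.0368i
X[4] = 1.9271+5.9309i

X = [-6, 1.9271-5.9309i, -1.4271-1.0368i, -1.4271+1.0368i, 1.9271+5.9309i]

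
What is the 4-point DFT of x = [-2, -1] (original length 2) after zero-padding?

Original 2-point DFT: [-3, -1]
Zero-padded 4-point DFT provides frequency interpolation.

DFT_4([x, 0, ...]) = [-3, -2+1i, -1, -2-1i]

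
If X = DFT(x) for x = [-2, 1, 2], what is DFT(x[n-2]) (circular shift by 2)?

Time shift by 2: X_shifted[k] = ω_3^(2k) · X[k]
Shifted x = [1, 2, -2]

DFT(x[n-2]) = [1, 1.0000-3.4641i, 1.0000+3.4641i]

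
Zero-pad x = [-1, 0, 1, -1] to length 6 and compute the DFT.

Original 4-point DFT: [-1, -2-1i, 1, -2+1i]
Zero-padded 6-point DFT provides frequency interpolation.

DFT_6([x, 0, ...]) = [-1, -0.5000-0.8660i, -2.5000+0.8660i, 1, -2.5000-0.8660i, -0.5000+0.8660i]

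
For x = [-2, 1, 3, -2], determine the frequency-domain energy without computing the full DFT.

Parseval: Σ|x[n]|² = (1/N)Σ|X[k]|², so Σ|X[k]|² = N·Σ|x[n]|² = 4·18.0000

Σ|X[k]|² = N·Σ|x[n]|² = 4·18.0000 = 72.0000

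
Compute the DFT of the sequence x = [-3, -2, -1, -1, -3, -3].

X[k] = Σ(n=0 to 5) x[n] · ω_6^(nk)
where ω_6 = e^(-2πi/6)

Computing each X[k]:
X[0] = -13
X[1] = -2.5000-2.5981i
X[2] = 0.5000+0.8660i
X[3] = -1
X[4] = 0.5000-0.8660i
X[5] = -2.5000+2.5981i

X = [-13, -2.5000-2.5981i, 0.5000+0.8660i, -1, 0.5000-0.8660i, -2.5000+2.5981i]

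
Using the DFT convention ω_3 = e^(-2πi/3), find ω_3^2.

ω_3^2 = e^(-2πi·2/3)
= cos(-2π·2/3) + i·sin(-2π·2/3)
= cos(-4π/3) + i·sin(-4π/3)

ω_3^2 = cos(-4π/3) + i·sin(-4π/3) = -0.5000+0.8660i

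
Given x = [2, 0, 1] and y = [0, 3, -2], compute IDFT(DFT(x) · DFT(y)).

(x ⊛ y)[n] = Σ(m=0 to 2) x[m] · y[(n-m) mod 3]

Computing each output sample:
(x ⊛ y)[0] = 3
(x ⊛ y)[1] = 4
(x ⊛ y)[2] = -4

x ⊛ y = [3, 4, -4]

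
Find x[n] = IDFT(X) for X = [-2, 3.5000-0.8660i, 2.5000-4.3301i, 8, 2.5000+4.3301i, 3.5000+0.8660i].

x[n] = (1/6) Σ(k=0 to 5) X[k] · e^(2πikn/6)

Computing each x[n]:
x[0] = 3
x[1] = 0
x[2] = -1
x[3] = -2
x[4] = 1
x[5] = -3

x = [3, 0, -1, -2, 1, -3]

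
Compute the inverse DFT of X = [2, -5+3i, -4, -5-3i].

x[n] = (1/4) Σ(k=0 to 3) X[k] · e^(2πikn/4)

Computing each x[n]:
x[0] = -3
x[1] = 0
x[2] = 2
x[3] = 3

x = [-3, 0, 2, 3]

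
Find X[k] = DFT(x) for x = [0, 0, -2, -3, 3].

X[k] = Σ(n=0 to 4) x[n] · ω_5^(nk)
where ω_5 = e^(-2πi/5)

Computing each X[k]:
X[0] = -2
X[1] = 4.9721+2.2654i
X[2] = -3.9721+2.7144i
X[3] = -3.9721-2.7144i
X[4] = 4.9721-2.2654i

X = [-2, 4.9721+2.2654i, -3.9721+2.7144i, -3.9721-2.7144i, 4.9721-2.2654i]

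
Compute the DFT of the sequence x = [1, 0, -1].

X[k] = Σ(n=0 to 2) x[n] · ω_3^(nk)
where ω_3 = e^(-2πi/3)

Computing each X[k]:
X[0] = 0
X[1] = 1.5000-0.8660i
X[2] = 1.5000+0.8660i

X = [0, 1.5000-0.8660i, 1.5000+0.8660i]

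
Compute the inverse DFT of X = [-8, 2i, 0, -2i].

x[n] = (1/4) Σ(k=0 to 3) X[k] · e^(2πikn/4)

Computing each x[n]:
x[0] = -2
x[1] = -3
x[2] = -2
x[3] = -1

x = [-2, -3, -2, -1]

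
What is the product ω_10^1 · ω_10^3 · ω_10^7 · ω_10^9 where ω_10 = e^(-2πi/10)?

The primitive 10th roots of unity are ω_10^k for k coprime to 10: k ∈ {1, 3, 7, 9}
Their product equals the constant term of the cyclotomic polynomial Φ_10(x) up to sign.
For n ≥ 3, the product of all primitive nth roots of unity is 1. (For n=1 it is 1; for n=2 it is -1.)

1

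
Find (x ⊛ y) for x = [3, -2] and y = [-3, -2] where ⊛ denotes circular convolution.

(x ⊛ y)[n] = Σ(m=0 to 1) x[m] · y[(n-m) mod 2]

Computing each output sample:
(x ⊛ y)[0] = -5
(x ⊛ y)[1] = 0

x ⊛ y = [-5, 0]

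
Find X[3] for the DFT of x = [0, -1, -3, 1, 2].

X[3] = Σ(n=0 to 4) x[n] · ω_5^(3n) where ω_5 = e^(-2πi/5)
= (0)·ω_5^0 + (-1)·ω_5^3 + (-3)·ω_5^6 + (1)·ω_5^9 + (2)·ω_5^12

X[3] = -1.4271+2.0409i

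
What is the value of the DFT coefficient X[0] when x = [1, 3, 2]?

X[0] = Σ(n=0 to 2) x[n] · ω_3^0 = Σ x[n]
= (1) + (3) + (2)

X[0] = 6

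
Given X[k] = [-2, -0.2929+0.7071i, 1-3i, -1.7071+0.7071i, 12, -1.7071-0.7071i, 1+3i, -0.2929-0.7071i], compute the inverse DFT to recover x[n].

x[n] = (1/8) Σ(k=0 to 7) X[k] · e^(2πikn/8)

Computing each x[n]:
x[0] = 1
x[1] = -1
x[2] = 1
x[3] = -3
x[4] = 2
x[5] = -1
x[6] = 1
x[7] = -2

x = [1, -1, 1, -3, 2, -1, 1, -2]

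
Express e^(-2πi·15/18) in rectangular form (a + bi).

ω_18^15 = e^(-2πi·15/18)
= cos(-2π·15/18) + i·sin(-2π·15/18)
= cos(-30π/18) + i·sin(-30π/18)

ω_18^15 = cos(-30π/18) + i·sin(-30π/18) = 0.5000+0.8660i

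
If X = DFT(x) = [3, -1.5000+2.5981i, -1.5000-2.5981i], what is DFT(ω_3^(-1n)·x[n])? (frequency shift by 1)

Modulation property: DFT(ω_3^(-1n)·x[n]) = X[(k-1) mod 3], so circularly shift X by 1 positions.

X[k-1] = [-1.5000-2.5981i, 3, -1.5000+2.5981i]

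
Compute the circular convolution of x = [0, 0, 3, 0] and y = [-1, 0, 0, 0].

(x ⊛ y)[n] = Σ(m=0 to 3) x[m] · y[(n-m) mod 4]

Computing each output sample:
(x ⊛ y)[0] = 0
(x ⊛ y)[1] = 0
(x ⊛ y)[2] = -3
(x ⊛ y)[3] = 0

x ⊛ y = [0, 0, -3, 0]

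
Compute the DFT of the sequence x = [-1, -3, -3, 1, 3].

X[k] = Σ(n=0 to 4) x[n] · ω_5^(nk)
where ω_5 = e^(-2πi/5)

Computing each X[k]:
X[0] = -3
X[1] = 0.6180+8.0575i
X[2] = -1.6180-0.2775i
X[3] = -1.6180+0.2775i
X[4] = 0.6180-8.0575i

X = [-3, 0.6180+8.0575i, -1.6180-0.2775i, -1.6180+0.2775i, 0.6180-8.0575i]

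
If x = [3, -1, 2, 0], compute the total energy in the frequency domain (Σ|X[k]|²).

Parseval: Σ|x[n]|² = (1/N)Σ|X[k]|², so Σ|X[k]|² = N·Σ|x[n]|² = 4·14.0000

Σ|X[k]|² = N·Σ|x[n]|² = 4·14.0000 = 56.0000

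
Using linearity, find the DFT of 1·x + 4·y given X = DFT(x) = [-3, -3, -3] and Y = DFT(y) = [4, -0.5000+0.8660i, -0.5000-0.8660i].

By linearity: DFT(1x + 4y) = 1·DFT(x) + 4·DFT(y)
= 1·[-3, -3, -3] + 4·[4, -0.5000+0.8660i, -0.5000-0.8660i]

Computing element-wise:
Z[0] = 1·(-3) + 4·(4) = 13
Z[1] = 1·(-3) + 4·(-0.5000+0.8660i) = -5.0000+3.4640i
Z[2] = 1·(-3) + 4·(-0.5000-0.8660i) = -5.0000-3.4640i

DFT(1x + 4y) = 1·X + 4·Y = [13, -5.0000+3.4640i, -5.0000-3.4640i]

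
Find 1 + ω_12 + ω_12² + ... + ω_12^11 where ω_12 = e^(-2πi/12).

Sum of all nth roots of unity equals 0 for n > 1 (geometric series with r ≠ 1).

0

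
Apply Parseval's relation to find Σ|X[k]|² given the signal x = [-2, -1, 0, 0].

Parseval: Σ|x[n]|² = (1/N)Σ|X[k]|², so Σ|X[k]|² = N·Σ|x[n]|² = 4·5.0000

Σ|X[k]|² = N·Σ|x[n]|² = 4·5.0000 = 20.0000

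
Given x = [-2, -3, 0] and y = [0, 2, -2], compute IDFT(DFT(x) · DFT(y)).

(x ⊛ y)[n] = Σ(m=0 to 2) x[m] · y[(n-m) mod 3]

Computing each output sample:
(x ⊛ y)[0] = 6
(x ⊛ y)[1] = -4
(x ⊛ y)[2] = -2

x ⊛ y = [6, -4, -2]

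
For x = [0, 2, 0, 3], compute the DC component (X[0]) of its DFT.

X[0] = Σ(n=0 to 3) x[n] · ω_4^0 = Σ x[n]
= (0) + (2) + (0) + (3)

X[0] = 5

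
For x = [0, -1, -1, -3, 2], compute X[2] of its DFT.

X[2] = Σ(n=0 to 4) x[n] · ω_5^(2n) where ω_5 = e^(-2πi/5)
= (0)·ω_5^0 + (-1)·ω_5^2 + (-1)·ω_5^4 + (-3)·ω_5^6 + (2)·ω_5^8

X[2] = -2.0451+3.6655i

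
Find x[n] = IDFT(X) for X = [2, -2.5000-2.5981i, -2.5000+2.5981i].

x[n] = (1/3) Σ(k=0 to 2) X[k] · e^(2πikn/3)

Computing each x[n]:
x[0] = -1
x[1] = 3
x[2] = 0

x = [-1, 3, 0]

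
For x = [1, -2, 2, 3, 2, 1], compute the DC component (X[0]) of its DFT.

X[0] = Σ(n=0 to 5) x[n] · ω_6^0 = Σ x[n]
= (1) + (-2) + (2) + (3) + (2) + (1)

X[0] = 7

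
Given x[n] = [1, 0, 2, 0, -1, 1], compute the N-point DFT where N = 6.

X[k] = Σ(n=0 to 5) x[n] · ω_6^(nk)
where ω_6 = e^(-2πi/6)

Computing each X[k]:
X[0] = 3
X[1] = 1.0000-1.7321i
X[2] = 3.4641i
X[3] = 1
X[4] = -3.4641i
X[5] = 1.0000+1.7321i

X = [3, 1.0000-1.7321i, 3.4641i, 1, -3.4641i, 1.0000+1.7321i]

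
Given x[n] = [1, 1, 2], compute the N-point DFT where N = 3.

X[k] = Σ(n=0 to 2) x[n] · ω_3^(nk)
where ω_3 = e^(-2πi/3)

Computing each X[k]:
X[0] = 4
X[1] = -0.5000+0.8660i
X[2] = -0.5000-0.8660i

X = [4, -0.5000+0.8660i, -0.5000-0.8660i]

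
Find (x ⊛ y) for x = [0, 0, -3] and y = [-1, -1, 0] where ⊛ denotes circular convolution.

(x ⊛ y)[n] = Σ(m=0 to 2) x[m] · y[(n-m) mod 3]

Computing each output sample:
(x ⊛ y)[0] = 3
(x ⊛ y)[1] = 0
(x ⊛ y)[2] = 3

x ⊛ y = [3, 0, 3]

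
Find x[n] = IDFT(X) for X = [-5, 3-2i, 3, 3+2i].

x[n] = (1/4) Σ(k=0 to 3) X[k] · e^(2πikn/4)

Computing each x[n]:
x[0] = 1
x[1] = -1
x[2] = -2
x[3] = -3

x = [1, -1, -2, -3]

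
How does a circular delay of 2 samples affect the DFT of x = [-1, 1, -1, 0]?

Time shift by 2: X_shifted[k] = ω_4^(2k) · X[k]
Shifted x = [-1, 0, -1, 1]

DFT(x[n-2]) = [-1, 1i, -3, -1i]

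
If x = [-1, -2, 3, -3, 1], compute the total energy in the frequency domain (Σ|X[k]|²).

Parseval: Σ|x[n]|² = (1/N)Σ|X[k]|², so Σ|X[k]|² = N·Σ|x[n]|² = 5·24.0000

Σ|X[k]|² = N·Σ|x[n]|² = 5·24.0000 = 120.0000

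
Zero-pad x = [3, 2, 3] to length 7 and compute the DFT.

Original 3-point DFT: [8, 0.5000+0.8660i, 0.5000-0.8660i]
Zero-padded 7-point DFT provides frequency interpolation.

DFT_7([x, 0, ...]) = [8, 3.5794-4.4884i, -0.1479-0.6482i, 3.0685+1.4777i, 3.0685-1.4777i, -0.1479+0.6482i, 3.5794+4.4884i]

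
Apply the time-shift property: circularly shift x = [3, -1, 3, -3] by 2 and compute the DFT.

Time shift by 2: X_shifted[k] = ω_4^(2k) · X[k]
Shifted x = [3, -3, 3, -1]

DFT(x[n-2]) = [2, 2i, 10, -2i]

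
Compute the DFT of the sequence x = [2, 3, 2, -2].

X[k] = Σ(n=0 to 3) x[n] · ω_4^(nk)
where ω_4 = e^(-2πi/4)

Computing each X[k]:
X[0] = 5
X[1] = -5i
X[2] = 3
X[3] = 5i

X = [5, -5i, 3, 5i]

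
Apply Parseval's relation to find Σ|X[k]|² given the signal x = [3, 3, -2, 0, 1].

Parseval: Σ|x[n]|² = (1/N)Σ|X[k]|², so Σ|X[k]|² = N·Σ|x[n]|² = 5·23.0000

Σ|X[k]|² = N·Σ|x[n]|² = 5·23.0000 = 115.0000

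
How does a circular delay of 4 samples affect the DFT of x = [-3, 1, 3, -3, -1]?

Time shift by 4: X_shifted[k] = ω_5^(4k) · X[k]
Shifted x = [1, 3, -3, -1, -3]

DFT(x[n-4]) = [-3, 4.2361-4.5308i, -0.2361-5.4288i, -0.2361+5.4288i, 4.2361+4.5308i]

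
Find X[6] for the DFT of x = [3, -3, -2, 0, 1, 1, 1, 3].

X[6] = Σ(n=0 to 7) x[n] · ω_8^(6n) where ω_8 = e^(-2πi/8)
= (3)·ω_8^0 + (-3)·ω_8^6 + (-2)·ω_8^12 + (0)·ω_8^18 + (1)·ω_8^24 + (1)·ω_8^30 + (1)·ω_8^36 + (3)·ω_8^42

X[6] = 5-5i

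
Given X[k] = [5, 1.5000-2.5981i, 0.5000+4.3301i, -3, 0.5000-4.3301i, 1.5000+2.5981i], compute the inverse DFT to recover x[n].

x[n] = (1/6) Σ(k=0 to 5) X[k] · e^(2πikn/6)

Computing each x[n]:
x[0] = 1
x[1] = 1
x[2] = 2
x[3] = 1
x[4] = -2
x[5] = 2

x = [1, 1, 2, 1, -2, 2]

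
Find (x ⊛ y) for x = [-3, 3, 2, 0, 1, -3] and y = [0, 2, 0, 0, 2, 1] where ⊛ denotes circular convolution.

(x ⊛ y)[n] = Σ(m=0 to 5) x[m] · y[(n-m) mod 6]

Computing each output sample:
(x ⊛ y)[0] = 1
(x ⊛ y)[1] = -4
(x ⊛ y)[2] = 8
(x ⊛ y)[3] = -1
(x ⊛ y)[4] = -9
(x ⊛ y)[5] = 5

x ⊛ y = [1, -4, 8, -1, -9, 5]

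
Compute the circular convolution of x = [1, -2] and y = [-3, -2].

(x ⊛ y)[n] = Σ(m=0 to 1) x[m] · y[(n-m) mod 2]

Computing each output sample:
(x ⊛ y)[0] = 1
(x ⊛ y)[1] = 4

x ⊛ y = [1, 4]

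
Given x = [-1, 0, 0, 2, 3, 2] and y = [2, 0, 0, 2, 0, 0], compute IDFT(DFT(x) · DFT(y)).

(x ⊛ y)[n] = Σ(m=0 to 5) x[m] · y[(n-m) mod 6]

Computing each output sample:
(x ⊛ y)[0] = 2
(x ⊛ y)[1] = 6
(x ⊛ y)[2] = 4
(x ⊛ y)[3] = 2
(x ⊛ y)[4] = 6
(x ⊛ y)[5] = 4

x ⊛ y = [2, 6, 4, 2, 6, 4]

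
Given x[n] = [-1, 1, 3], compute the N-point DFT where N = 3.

X[k] = Σ(n=0 to 2) x[n] · ω_3^(nk)
where ω_3 = e^(-2πi/3)

Computing each X[k]:
X[0] = 3
X[1] = -3.0000+1.7321i
X[2] = -3.0000-1.7321i

X = [3, -3.0000+1.7321i, -3.0000-1.7321i]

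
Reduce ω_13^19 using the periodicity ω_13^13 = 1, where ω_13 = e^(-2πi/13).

Since ω_13^13 = 1, powers reduce modulo 13.
19 mod 13 = 6
So ω_13^19 = ω_13^6 = e^(-2πi·6/13)

ω_13^19 = ω_13^6 = -0.9709-0.2393i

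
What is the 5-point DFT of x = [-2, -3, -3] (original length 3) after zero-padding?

Original 3-point DFT: [-8, 1, 1]
Zero-padded 5-point DFT provides frequency interpolation.

DFT_5([x, 0, ...]) = [-8, -0.5000+4.6165i, -0.5000-1.0898i, -0.5000+1.0898i, -0.5000-4.6165i]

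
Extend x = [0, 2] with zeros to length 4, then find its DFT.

Original 2-point DFT: [2, -2]
Zero-padded 4-point DFT provides frequency interpolation.

DFT_4([x, 0, ...]) = [2, -2i, -2, 2i]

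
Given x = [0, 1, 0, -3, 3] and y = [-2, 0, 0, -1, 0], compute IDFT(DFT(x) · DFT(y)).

(x ⊛ y)[n] = Σ(m=0 to 4) x[m] · y[(n-m) mod 5]

Computing each output sample:
(x ⊛ y)[0] = 0
(x ⊛ y)[1] = 1
(x ⊛ y)[2] = -3
(x ⊛ y)[3] = 6
(x ⊛ y)[4] = -7

x ⊛ y = [0, 1, -3, 6, -7]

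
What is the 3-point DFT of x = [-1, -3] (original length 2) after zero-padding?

Original 2-point DFT: [-4, 2]
Zero-padded 3-point DFT provides frequency interpolation.

DFT_3([x, 0, ...]) = [-4, 0.5000+2.5981i, 0.5000-2.5981i]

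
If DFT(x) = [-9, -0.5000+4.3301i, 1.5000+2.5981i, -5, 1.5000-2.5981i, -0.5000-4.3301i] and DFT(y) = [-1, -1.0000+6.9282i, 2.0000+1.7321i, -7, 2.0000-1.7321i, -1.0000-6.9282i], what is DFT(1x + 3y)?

By linearity: DFT(1x + 3y) = 1·DFT(x) + 3·DFT(y)
= 1·[-9, -0.5000+4.3301i, 1.5000+2.5981i, -5, 1.5000-2.5981i, -0.5000-4.3301i] + 3·[-1, -1.0000+6.9282i, 2.0000+1.7321i, -7, 2.0000-1.7321i, -1.0000-6.9282i]

Computing element-wise:
Z[0] = 1·(-9) + 3·(-1) = -12
Z[1] = 1·(-0.5000+4.3301i) + 3·(-1.0000+6.9282i) = -3.5000+25.1147i
Z[2] = 1·(1.5000+2.5981i) + 3·(2.0000+1.7321i) = 7.5000+7.7944i
Z[3] = 1·(-5) + 3·(-7) = -26
Z[4] = 1·(1.5000-2.5981i) + 3·(2.0000-1.7321i) = 7.5000-7.7944i
Z[5] = 1·(-0.5000-4.3301i) + 3·(-1.0000-6.9282i) = -3.5000-25.1147i

DFT(1x + 3y) = 1·X + 3·Y = [-12, -3.5000+25.1147i, 7.5000+7.7944i, -26, 7.5000-7.7944i, -3.5000-25.1147i]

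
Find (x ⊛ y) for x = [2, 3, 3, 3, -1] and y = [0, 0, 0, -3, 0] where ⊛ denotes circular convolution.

(x ⊛ y)[n] = Σ(m=0 to 4) x[m] · y[(n-m) mod 5]

Computing each output sample:
(x ⊛ y)[0] = -9
(x ⊛ y)[1] = -9
(x ⊛ y)[2] = 3
(x ⊛ y)[3] = -6
(x ⊛ y)[4] = -9

x ⊛ y = [-9, -9, 3, -6, -9]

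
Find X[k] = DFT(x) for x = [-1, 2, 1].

X[k] = Σ(n=0 to 2) x[n] · ω_3^(nk)
where ω_3 = e^(-2πi/3)

Computing each X[k]:
X[0] = 2
X[1] = -2.5000-0.8660i
X[2] = -2.5000+0.8660i

X = [2, -2.5000-0.8660i, -2.5000+0.8660i]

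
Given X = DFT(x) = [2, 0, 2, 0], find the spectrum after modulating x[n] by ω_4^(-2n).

Modulation property: DFT(ω_4^(-2n)·x[n]) = X[(k-2) mod 4], so circularly shift X by 2 positions.

X[k-2] = [2, 0, 2, 0]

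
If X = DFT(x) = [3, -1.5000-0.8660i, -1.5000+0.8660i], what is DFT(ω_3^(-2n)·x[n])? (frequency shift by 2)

Modulation property: DFT(ω_3^(-2n)·x[n]) = X[(k-2) mod 3], so circularly shift X by 2 positions.

X[k-2] = [-1.5000-0.8660i, -1.5000+0.8660i, 3]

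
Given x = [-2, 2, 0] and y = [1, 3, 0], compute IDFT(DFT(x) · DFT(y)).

(x ⊛ y)[n] = Σ(m=0 to 2) x[m] · y[(n-m) mod 3]

Computing each output sample:
(x ⊛ y)[0] = -2
(x ⊛ y)[1] = -4
(x ⊛ y)[2] = 6

x ⊛ y = [-2, -4, 6]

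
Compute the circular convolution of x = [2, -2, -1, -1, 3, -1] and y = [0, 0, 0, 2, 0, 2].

(x ⊛ y)[n] = Σ(m=0 to 5) x[m] · y[(n-m) mod 6]

Computing each output sample:
(x ⊛ y)[0] = -6
(x ⊛ y)[1] = 4
(x ⊛ y)[2] = -4
(x ⊛ y)[3] = 10
(x ⊛ y)[4] = -6
(x ⊛ y)[5] = 2

x ⊛ y = [-6, 4, -4, 10, -6, 2]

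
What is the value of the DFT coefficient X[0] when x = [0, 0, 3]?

X[0] = Σ(n=0 to 2) x[n] · ω_3^0 = Σ x[n]
= (0) + (0) + (3)

X[0] = 3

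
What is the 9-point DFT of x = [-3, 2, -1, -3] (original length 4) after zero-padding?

Original 4-point DFT: [-5, -2-5i, -3, -2+5i]
Zero-padded 9-point DFT provides frequency interpolation.

DFT_9([x, 0, ...]) = [-5, -0.1416+2.2973i, -0.2130-4.2257i, -6.5000-2.5981i, -4.1454+1.2712i, -4.1454-1.2712i, -6.5000+2.5981i, -0.2130+4.2257i, -0.1416-2.2973i]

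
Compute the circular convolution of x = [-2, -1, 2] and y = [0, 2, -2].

(x ⊛ y)[n] = Σ(m=0 to 2) x[m] · y[(n-m) mod 3]

Computing each output sample:
(x ⊛ y)[0] = 6
(x ⊛ y)[1] = -8
(x ⊛ y)[2] = 2

x ⊛ y = [6, -8, 2]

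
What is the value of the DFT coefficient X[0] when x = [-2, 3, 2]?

X[0] = Σ(n=0 to 2) x[n] · ω_3^0 = Σ x[n]
= (-2) + (3) + (2)

X[0] = 3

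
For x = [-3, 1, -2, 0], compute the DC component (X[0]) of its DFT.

X[0] = Σ(n=0 to 3) x[n] · ω_4^0 = Σ x[n]
= (-3) + (1) + (-2) + (0)

X[0] = -4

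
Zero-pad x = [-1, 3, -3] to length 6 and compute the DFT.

Original 3-point DFT: [-1, -1.0000-5.1962i, -1.0000+5.1962i]
Zero-padded 6-point DFT provides frequency interpolation.

DFT_6([x, 0, ...]) = [-1, 2, -1.0000-5.1962i, -7, -1.0000+5.1962i, 2]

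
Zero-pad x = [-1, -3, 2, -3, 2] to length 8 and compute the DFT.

Original 5-point DFT: [-3, -0.5000+1.8164i, -0.5000+7.6942i, -0.5000-7.6942i, -0.5000-1.8164i]
Zero-padded 8-point DFT provides frequency interpolation.

DFT_8([x, 0, ...]) = [-3, -3.0000+2.2426i, -1, -3.0000+6.2426i, 9, -3.0000-6.2426i, -1, -3.0000-2.2426i]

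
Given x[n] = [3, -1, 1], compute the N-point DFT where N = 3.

X[k] = Σ(n=0 to 2) x[n] · ω_3^(nk)
where ω_3 = e^(-2πi/3)

Computing each X[k]:
X[0] = 3
X[1] = 3.0000+1.7321i
X[2] = 3.0000-1.7321i

X = [3, 3.0000+1.7321i, 3.0000-1.7321i]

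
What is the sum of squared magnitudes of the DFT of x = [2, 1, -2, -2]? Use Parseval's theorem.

Parseval: Σ|x[n]|² = (1/N)Σ|X[k]|², so Σ|X[k]|² = N·Σ|x[n]|² = 4·13.0000

Σ|X[k]|² = N·Σ|x[n]|² = 4·13.0000 = 52.0000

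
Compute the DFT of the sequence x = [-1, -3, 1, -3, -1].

X[k] = Σ(n=0 to 4) x[n] · ω_5^(nk)
where ω_5 = e^(-2πi/5)

Computing each X[k]:
X[0] = -7
X[1] = -0.6180-0.4490i
X[2] = 1.6180+4.9798i
X[3] = 1.6180-4.9798i
X[4] = -0.6180+0.4490i

X = [-7, -0.6180-0.4490i, 1.6180+4.9798i, 1.6180-4.9798i, -0.6180+0.4490i]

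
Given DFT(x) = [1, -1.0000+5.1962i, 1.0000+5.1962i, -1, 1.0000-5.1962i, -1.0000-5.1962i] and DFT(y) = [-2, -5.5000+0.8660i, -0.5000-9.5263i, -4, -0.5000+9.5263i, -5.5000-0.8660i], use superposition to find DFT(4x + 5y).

By linearity: DFT(4x + 5y) = 4·DFT(x) + 5·DFT(y)
= 4·[1, -1.0000+5.1962i, 1.0000+5.1962i, -1, 1.0000-5.1962i, -1.0000-5.1962i] + 5·[-2, -5.5000+0.8660i, -0.5000-9.5263i, -4, -0.5000+9.5263i, -5.5000-0.8660i]

Computing element-wise:
Z[0] = 4·(1) + 5·(-2) = -6
Z[1] = 4·(-1.0000+5.1962i) + 5·(-5.5000+0.8660i) = -31.5000+25.1148i
Z[2] = 4·(1.0000+5.1962i) + 5·(-0.5000-9.5263i) = 1.5000-26.8467i
Z[3] = 4·(-1) + 5·(-4) = -24
Z[4] = 4·(1.0000-5.1962i) + 5·(-0.5000+9.5263i) = 1.5000+26.8467i
Z[5] = 4·(-1.0000-5.1962i) + 5·(-5.5000-0.8660i) = -31.5000-25.1148i

DFT(4x + 5y) = 4·X + 5·Y = [-6, -31.5000+25.1148i, 1.5000-26.8467i, -24, 1.5000+26.8467i, -31.5000-25.1148i]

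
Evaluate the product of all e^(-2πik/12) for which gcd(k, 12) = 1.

The primitive 12th roots of unity are ω_12^k for k coprime to 12: k ∈ {1, 5, 7, 11}
Their product equals the constant term of the cyclotomic polynomial Φ_12(x) up to sign.
For n ≥ 3, the product of all primitive nth roots of unity is 1. (For n=1 it is 1; for n=2 it is -1.)

1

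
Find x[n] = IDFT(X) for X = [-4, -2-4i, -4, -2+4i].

x[n] = (1/4) Σ(k=0 to 3) X[k] · e^(2πikn/4)

Computing each x[n]:
x[0] = -3
x[1] = 2
x[2] = -1
x[3] = -2

x = [-3, 2, -1, -2]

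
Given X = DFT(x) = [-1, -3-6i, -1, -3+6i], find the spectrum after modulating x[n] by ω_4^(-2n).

Modulation property: DFT(ω_4^(-2n)·x[n]) = X[(k-2) mod 4], so circularly shift X by 2 positions.

X[k-2] = [-1, -3+6i, -1, -3-6i]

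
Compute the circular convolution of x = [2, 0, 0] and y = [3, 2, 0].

(x ⊛ y)[n] = Σ(m=0 to 2) x[m] · y[(n-m) mod 3]

Computing each output sample:
(x ⊛ y)[0] = 6
(x ⊛ y)[1] = 4
(x ⊛ y)[2] = 0

x ⊛ y = [6, 4, 0]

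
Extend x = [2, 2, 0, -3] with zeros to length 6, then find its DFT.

Original 4-point DFT: [1, 2-5i, 3, 2+5i]
Zero-padded 6-point DFT provides frequency interpolation.

DFT_6([x, 0, ...]) = [1, 6.0000-1.7321i, -2.0000-1.7321i, 3, -2.0000+1.7321i, 6.0000+1.7321i]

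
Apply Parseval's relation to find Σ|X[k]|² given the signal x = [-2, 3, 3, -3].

Parseval: Σ|x[n]|² = (1/N)Σ|X[k]|², so Σ|X[k]|² = N·Σ|x[n]|² = 4·31.0000

Σ|X[k]|² = N·Σ|x[n]|² = 4·31.0000 = 124.0000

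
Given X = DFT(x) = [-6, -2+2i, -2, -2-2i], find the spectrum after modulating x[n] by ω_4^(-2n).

Modulation property: DFT(ω_4^(-2n)·x[n]) = X[(k-2) mod 4], so circularly shift X by 2 positions.

X[k-2] = [-2, -2-2i, -6, -2+2i]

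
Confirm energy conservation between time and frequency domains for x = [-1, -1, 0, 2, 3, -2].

Time domain:
Σ|x[n]|² = |-1|² + |-1|² + |0|² + |2|² + |3|² + |-2|² = 19.0000

Frequency domain:
(1/6)Σ|X[k]|² = (1/6)(|1|² + |-6.0000+1.7321i|² + |1.0000-3.4641i|² + |3|² + |1.0000+3.4641i|² + |-6.0000-1.7321i|²) = (1/6)·114.0000 = 19.0000

Both sides agree, confirming Parseval's theorem.

Σ|x[n]|² = (1/N)Σ|X[k]|² = 19.0000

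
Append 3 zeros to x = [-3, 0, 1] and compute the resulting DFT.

Original 3-point DFT: [-2, -3.5000+0.8660i, -3.5000-0.8660i]
Zero-padded 6-point DFT provides frequency interpolation.

DFT_6([x, 0, ...]) = [-2, -3.5000-0.8660i, -3.5000+0.8660i, -2, -3.5000-0.8660i, -3.5000+0.8660i]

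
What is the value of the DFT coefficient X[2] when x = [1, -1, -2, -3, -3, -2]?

X[2] = Σ(n=0 to 5) x[n] · ω_6^(2n) where ω_6 = e^(-2πi/6)
= (1)·ω_6^0 + (-1)·ω_6^2 + (-2)·ω_6^4 + (-3)·ω_6^6 + (-3)·ω_6^8 + (-2)·ω_6^10

X[2] = 2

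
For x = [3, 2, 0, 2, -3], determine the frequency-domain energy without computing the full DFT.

Parseval: Σ|x[n]|² = (1/N)Σ|X[k]|², so Σ|X[k]|² = N·Σ|x[n]|² = 5·26.0000

Σ|X[k]|² = N·Σ|x[n]|² = 5·26.0000 = 130.0000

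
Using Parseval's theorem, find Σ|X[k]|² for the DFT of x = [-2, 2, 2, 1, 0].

Parseval: Σ|x[n]|² = (1/N)Σ|X[k]|², so Σ|X[k]|² = N·Σ|x[n]|² = 5·13.0000

Σ|X[k]|² = N·Σ|x[n]|² = 5·13.0000 = 65.0000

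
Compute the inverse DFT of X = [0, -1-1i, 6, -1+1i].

x[n] = (1/4) Σ(k=0 to 3) X[k] · e^(2πikn/4)

Computing each x[n]:
x[0] = 1
x[1] = -1
x[2] = 2
x[3] = -2

x = [1, -1, 2, -2]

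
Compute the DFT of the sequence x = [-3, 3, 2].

X[k] = Σ(n=0 to 2) x[n] · ω_3^(nk)
where ω_3 = e^(-2πi/3)

Computing each X[k]:
X[0] = 2
X[1] = -5.5000-0.8660i
X[2] = -5.5000+0.8660i

X = [2, -5.5000-0.8660i, -5.5000+0.8660i]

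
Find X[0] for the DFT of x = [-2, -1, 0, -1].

X[0] = Σ(n=0 to 3) x[n] · ω_4^0 = Σ x[n]
= (-2) + (-1) + (0) + (-1)

X[0] = -4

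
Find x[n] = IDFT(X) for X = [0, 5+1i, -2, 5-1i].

x[n] = (1/4) Σ(k=0 to 3) X[k] · e^(2πikn/4)

Computing each x[n]:
x[0] = 2
x[1] = 0
x[2] = -3
x[3] = 1

x = [2, 0, -3, 1]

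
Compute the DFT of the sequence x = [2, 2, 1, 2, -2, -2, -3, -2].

X[k] = Σ(n=0 to 7) x[n] · ω_8^(nk)
where ω_8 = e^(-2πi/8)

Computing each X[k]:
X[0] = -2
X[1] = 4.0000-9.6569i
X[2] = 2
X[3] = 4.0000-1.6569i
X[4] = -2
X[5] = 4.0000+1.6569i
X[6] = 2
X[7] = 4.0000+9.6569i

X = [-2, 4.0000-9.6569i, 2, 4.0000-1.6569i, -2, 4.0000+1.6569i, 2, 4.0000+9.6569i]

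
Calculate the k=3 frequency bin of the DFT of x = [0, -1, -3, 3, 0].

X[3] = Σ(n=0 to 4) x[n] · ω_5^(3n) where ω_5 = e^(-2πi/5)
= (0)·ω_5^0 + (-1)·ω_5^3 + (-3)·ω_5^6 + (3)·ω_5^9 + (0)·ω_5^12

X[3] = 0.8090+5.1186i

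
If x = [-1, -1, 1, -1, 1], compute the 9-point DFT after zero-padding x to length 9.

Original 5-point DFT: [-1, -1.0000+0.7265i, -1.0000+3.0777i, -1.0000-3.0777i, -1.0000-0.7265i]
Zero-padded 9-point DFT provides frequency interpolation.

DFT_9([x, 0, ...]) = [-1, -2.0321+0.1820i, -0.8473+0.4195i, -2.5000+0.8660i, 1.3794+2.8356i, 1.3794-2.8356i, -2.5000-0.8660i, -0.8473-0.4195i, -2.0321-0.1820i]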